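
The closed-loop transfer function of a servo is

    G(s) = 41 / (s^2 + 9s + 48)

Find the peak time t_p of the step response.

t_p ≈ 0.5964 s

Comparing s^2 + 9s + 48 to s^2 + 2ζωₙs + ωₙ²: ωₙ = √48 ≈ 6.928 rad/s and ζ = 9/(2·√48) ≈ 0.6495.
ζωₙ = 9/2 = 4.5, so ω_d = ωₙ√(1−ζ²) = √(ωₙ² − (ζωₙ)²) = √(48 − 4.5²) = √27.75 ≈ 5.268 rad/s.
t_p = π/ω_d = π/5.268 ≈ 0.5964 s.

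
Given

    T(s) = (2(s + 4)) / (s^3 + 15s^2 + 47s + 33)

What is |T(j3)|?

Substitute s = j3: numerator = 8 + j6, denominator = -102 + j114.
|T(j3)| = |8 + j6| / |-102 + j114| = 10 / 152.97 ≈ 0.06537.

|T(j3)| ≈ 0.06537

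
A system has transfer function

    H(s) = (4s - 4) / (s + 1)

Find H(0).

H(0) = -4

Set s = 0: H(0) = (-4) / (1) = -4.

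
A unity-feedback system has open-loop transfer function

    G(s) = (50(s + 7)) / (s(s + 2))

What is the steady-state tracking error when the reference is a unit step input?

G(s) has one pole at the origin.
This is a Type 1 system; for a step input the steady-state error is zero.

e_ss = 0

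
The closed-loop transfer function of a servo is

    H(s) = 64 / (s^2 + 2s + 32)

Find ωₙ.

Compare the denominator to the standard form s^2 + 2ζωₙs + ωₙ².
ωₙ² = 32, so ωₙ = √32 ≈ 5.657 rad/s.

ωₙ ≈ 5.657 rad/s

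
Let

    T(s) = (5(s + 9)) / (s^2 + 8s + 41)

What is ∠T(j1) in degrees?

∠T(j1) ≈ -4.970°

At s = j1: numerator = 45 + j5, denominator = 40 + j8.
∠T = ∠num − ∠den = 6.3402° − (11.310°) = -4.970°.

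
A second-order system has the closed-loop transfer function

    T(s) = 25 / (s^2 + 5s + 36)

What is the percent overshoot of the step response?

Comparing s^2 + 5s + 36 to s^2 + 2ζωₙs + ωₙ²: ωₙ = 6 rad/s and ζ = 5/(2·6) ≈ 0.4167.
%OS = 100·exp(−πζ/√(1−ζ²)) = 100·exp(−π·0.4167/√(1−0.4167²)) ≈ 23.7%.

%OS ≈ 23.7%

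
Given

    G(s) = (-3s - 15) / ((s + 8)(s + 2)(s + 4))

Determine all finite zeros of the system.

Set the numerator to zero: -3s - 15 = 0, i.e. -3·(s + 5) = 0.
So s = -5.

s = -5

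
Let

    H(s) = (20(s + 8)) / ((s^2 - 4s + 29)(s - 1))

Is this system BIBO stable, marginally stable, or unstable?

The poles can be read from the denominator factors: s = 2 + 5j, 2 - 5j, 1.
Since the pole(s) at s = 2 + 5j, 2 - 5j, 1 lie in the right half-plane, the system is unstable.

unstable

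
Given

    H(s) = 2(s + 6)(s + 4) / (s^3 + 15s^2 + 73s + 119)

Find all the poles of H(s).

s = -4 + j, -4 - j, -7

The poles are the roots of the denominator s^3 + 15s^2 + 73s + 119 = 0.
Trying s = -7: the polynomial evaluates to 0, so (s + 7) is a factor.
Dividing out leaves s^2 + 8s + 17 = 0.
The quadratic formula then gives s = -4 ± 1j.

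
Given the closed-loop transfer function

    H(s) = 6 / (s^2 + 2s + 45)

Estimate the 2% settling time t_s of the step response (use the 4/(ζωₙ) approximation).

t_s ≈ 4 s

Comparing s^2 + 2s + 45 to s^2 + 2ζωₙs + ωₙ²: ωₙ = √45 ≈ 6.708 rad/s and ζ = 2/(2·√45) ≈ 0.1491.
ζωₙ = 2/2 = 1, so t_s ≈ 4/(ζωₙ) = 4/1 = 4 s.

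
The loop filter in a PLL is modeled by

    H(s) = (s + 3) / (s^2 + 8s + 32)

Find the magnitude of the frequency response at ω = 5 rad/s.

|H(j5)| ≈ 0.1436

Substitute s = j5: numerator = 3 + j5, denominator = 7 + j40.
|H(j5)| = |3 + j5| / |7 + j40| = 5.8310 / 40.608 ≈ 0.1436.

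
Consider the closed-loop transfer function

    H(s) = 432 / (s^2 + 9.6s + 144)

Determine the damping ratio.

Compare the denominator to the standard form s^2 + 2ζωₙs + ωₙ².
ωₙ² = 144, so ωₙ = 12 rad/s.
2ζωₙ = 9.6, so ζ = 9.6/(2·12) = 0.4.
With ζ = 0.4 the response is underdamped.

ζ = 0.4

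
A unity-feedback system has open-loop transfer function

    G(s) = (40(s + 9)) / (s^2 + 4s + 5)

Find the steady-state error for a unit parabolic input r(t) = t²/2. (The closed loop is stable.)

e_ss = ∞

G(s) has no poles at the origin.
This is a Type 0 system; Ka = lim_{s→0} s^2·G(s) = 0, so the steady-state error for a parabola input is infinite.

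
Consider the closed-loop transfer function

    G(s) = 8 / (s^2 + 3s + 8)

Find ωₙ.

ωₙ ≈ 2.828 rad/s

Compare the denominator to the standard form s^2 + 2ζωₙs + ωₙ².
ωₙ² = 8, so ωₙ = √8 ≈ 2.828 rad/s.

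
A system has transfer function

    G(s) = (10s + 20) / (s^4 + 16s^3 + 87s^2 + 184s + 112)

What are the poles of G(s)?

The poles are the roots of the denominator s^4 + 16s^3 + 87s^2 + 184s + 112 = 0.
Trying s = -7: the polynomial evaluates to 0, so (s + 7) is a factor.
Dividing out leaves s^3 + 9s^2 + 24s + 16 = 0.
This factors further as (s + 4)^2(s + 1) = 0.

s = -7, -4, -4, -1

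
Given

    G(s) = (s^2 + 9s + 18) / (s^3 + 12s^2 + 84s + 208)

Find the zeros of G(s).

Set the numerator to zero: s^2 + 9s + 18 = 0.
Factoring: (s + 6)(s + 3) = 0.

s = -6, -3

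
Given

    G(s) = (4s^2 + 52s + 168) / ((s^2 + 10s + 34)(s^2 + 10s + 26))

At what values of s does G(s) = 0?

Set the numerator to zero: 4s^2 + 52s + 168 = 0, i.e. 4·(s^2 + 13s + 42) = 0.
Factoring: (s + 6)(s + 7) = 0.

s = -6, -7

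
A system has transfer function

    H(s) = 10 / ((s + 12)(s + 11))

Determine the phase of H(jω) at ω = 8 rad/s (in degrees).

At s = j8: numerator = 10, denominator = 68 + j184.
∠H = ∠num − ∠den = 0° − (69.717°) = -69.72°.

∠H(j8) ≈ -69.72°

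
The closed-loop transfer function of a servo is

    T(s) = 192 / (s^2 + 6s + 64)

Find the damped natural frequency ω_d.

Comparing s^2 + 6s + 64 to s^2 + 2ζωₙs + ωₙ²: ωₙ = 8 rad/s and ζ = 6/(2·8) = 0.375.
ζωₙ = 6/2 = 3, so ω_d = ωₙ√(1−ζ²) = √(ωₙ² − (ζωₙ)²) = √(64 − 3²) = √55 ≈ 7.416 rad/s.

ω_d ≈ 7.416 rad/s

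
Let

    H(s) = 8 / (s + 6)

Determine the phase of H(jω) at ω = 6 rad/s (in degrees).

∠H(j6) ≈ -45°

At s = j6: numerator = 8, denominator = 6 + j6.
∠H = ∠num − ∠den = 0° − (45°) = -45°.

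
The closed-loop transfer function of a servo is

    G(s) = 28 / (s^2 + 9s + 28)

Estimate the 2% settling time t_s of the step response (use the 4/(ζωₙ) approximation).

t_s ≈ 0.8889 s

Comparing s^2 + 9s + 28 to s^2 + 2ζωₙs + ωₙ²: ωₙ = √28 ≈ 5.292 rad/s and ζ = 9/(2·√28) ≈ 0.8504.
ζωₙ = 9/2 = 4.5, so t_s ≈ 4/(ζωₙ) = 4/4.5 ≈ 0.8889 s.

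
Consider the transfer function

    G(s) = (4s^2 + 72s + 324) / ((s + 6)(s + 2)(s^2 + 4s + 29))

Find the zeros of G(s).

s = -9, -9

Set the numerator to zero: 4s^2 + 72s + 324 = 0, i.e. 4·(s^2 + 18s + 81) = 0.
Factoring: (s + 9)^2 = 0.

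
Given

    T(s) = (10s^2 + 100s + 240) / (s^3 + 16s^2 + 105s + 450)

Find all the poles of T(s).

s = -3 + 6j, -3 - 6j, -10

The poles are the roots of the denominator s^3 + 16s^2 + 105s + 450 = 0.
Trying s = -10: the polynomial evaluates to 0, so (s + 10) is a factor.
Dividing out leaves s^2 + 6s + 45 = 0.
The quadratic formula then gives s = -3 ± 6j.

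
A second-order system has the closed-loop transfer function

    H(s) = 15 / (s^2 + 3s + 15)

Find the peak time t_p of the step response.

Comparing s^2 + 3s + 15 to s^2 + 2ζωₙs + ωₙ²: ωₙ = √15 ≈ 3.873 rad/s and ζ = 3/(2·√15) ≈ 0.3873.
ζωₙ = 3/2 = 1.5, so ω_d = ωₙ√(1−ζ²) = √(ωₙ² − (ζωₙ)²) = √(15 − 1.5²) = √12.75 ≈ 3.571 rad/s.
t_p = π/ω_d = π/3.571 ≈ 0.8798 s.

t_p ≈ 0.8798 s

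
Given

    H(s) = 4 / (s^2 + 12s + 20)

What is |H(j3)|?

Substitute s = j3: numerator = 4, denominator = 11 + j36.
|H(j3)| = |4| / |11 + j36| = 4 / 37.643 ≈ 0.1063.

|H(j3)| ≈ 0.1063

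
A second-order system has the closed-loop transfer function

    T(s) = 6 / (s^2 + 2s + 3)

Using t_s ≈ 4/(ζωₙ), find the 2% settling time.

Comparing s^2 + 2s + 3 to s^2 + 2ζωₙs + ωₙ²: ωₙ = √3 ≈ 1.732 rad/s and ζ = 2/(2·√3) ≈ 0.5774.
ζωₙ = 2/2 = 1, so t_s ≈ 4/(ζωₙ) = 4/1 = 4 s.

t_s ≈ 4 s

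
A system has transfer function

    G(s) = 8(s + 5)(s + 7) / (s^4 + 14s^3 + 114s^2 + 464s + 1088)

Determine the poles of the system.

The poles are the roots of the denominator s^4 + 14s^3 + 114s^2 + 464s + 1088 = 0.
No real roots exist; factor into two real quadratics: (s^2 + 8s + 32)(s^2 + 6s + 34) = 0.
Each quadratic gives a conjugate pair via the quadratic formula.

s = -4 + 4j, -4 - 4j, -3 + 5j, -3 - 5j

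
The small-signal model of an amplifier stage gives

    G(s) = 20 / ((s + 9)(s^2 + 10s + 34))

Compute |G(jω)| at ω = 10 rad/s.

|G(j10)| ≈ 0.01241

Substitute s = j10: numerator = 20, denominator = -1594 + j240.
|G(j10)| = |20| / |-1594 + j240| = 20 / 1612.0 ≈ 0.01241.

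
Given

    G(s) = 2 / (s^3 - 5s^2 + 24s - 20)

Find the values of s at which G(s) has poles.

The poles are the roots of the denominator s^3 - 5s^2 + 24s - 20 = 0.
Trying s = 1: the polynomial evaluates to 0, so (s - 1) is a factor.
Dividing out leaves s^2 - 4s + 20 = 0.
The quadratic formula then gives s = 2 ± 4j.

s = 2 + 4j, 2 - 4j, 1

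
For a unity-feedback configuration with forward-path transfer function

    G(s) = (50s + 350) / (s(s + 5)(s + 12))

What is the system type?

Type 1

The denominator has 1 factor of s at the origin (free integrator), so this is a Type 1 system.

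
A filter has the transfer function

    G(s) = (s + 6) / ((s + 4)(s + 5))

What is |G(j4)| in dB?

|G(j4)|_dB ≈ -14.0 dB

Substitute s = j4: numerator = 6 + j4, denominator = 4 + j36.
|G(j4)| = |6 + j4| / |4 + j36| = 7.2111 / 36.222 ≈ 0.1991.
In decibels: 20·log₁₀(0.1991) ≈ -14.0 dB.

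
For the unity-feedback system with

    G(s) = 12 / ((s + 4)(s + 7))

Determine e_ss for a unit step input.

e_ss = 0.7000

G(s) has no poles at the origin.
This is a Type 0 system. Kp = lim_{s→0} G(s) = 12/28 = 3/7.
e_ss = 1/(1 + Kp) = 1/(1 + 3/7) = 7/10 ≈ 0.7000.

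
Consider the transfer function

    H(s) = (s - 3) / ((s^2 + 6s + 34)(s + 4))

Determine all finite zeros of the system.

s = 3

Set the numerator to zero: s - 3 = 0.
So s = 3.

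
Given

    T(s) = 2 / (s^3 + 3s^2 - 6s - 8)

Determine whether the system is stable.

unstable

The denominator s^3 + 3s^2 - 6s - 8 factors as (s - 2)(s + 1)(s + 4), giving poles at s = 2, -1, -4.
Since the pole(s) at s = 2 lie in the right half-plane, the system is unstable.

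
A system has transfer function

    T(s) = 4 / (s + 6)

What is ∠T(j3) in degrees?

∠T(j3) ≈ -26.57°

At s = j3: numerator = 4, denominator = 6 + j3.
∠T = ∠num − ∠den = 0° − (26.565°) = -26.57°.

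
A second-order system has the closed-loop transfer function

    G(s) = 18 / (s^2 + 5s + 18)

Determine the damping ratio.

Compare the denominator to the standard form s^2 + 2ζωₙs + ωₙ².
ωₙ² = 18, so ωₙ = √18 ≈ 4.243 rad/s.
2ζωₙ = 5, so ζ = 5/(2·√18) ≈ 0.5893.
With ζ = 0.5893 the response is underdamped.

ζ ≈ 0.5893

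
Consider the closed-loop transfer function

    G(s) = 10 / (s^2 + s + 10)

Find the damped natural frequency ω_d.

Comparing s^2 + s + 10 to s^2 + 2ζωₙs + ωₙ²: ωₙ = √10 ≈ 3.162 rad/s and ζ = 1/(2·√10) ≈ 0.1581.
ζωₙ = 1/2 = 0.5, so ω_d = ωₙ√(1−ζ²) = √(ωₙ² − (ζωₙ)²) = √(10 − 0.5²) = √9.75 ≈ 3.122 rad/s.

ω_d ≈ 3.122 rad/s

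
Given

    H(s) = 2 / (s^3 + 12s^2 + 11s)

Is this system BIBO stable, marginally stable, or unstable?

The denominator s^3 + 12s^2 + 11s factors as s(s + 1)(s + 11), giving poles at s = 0, -1, -11.
Since the simple pole(s) at s = 0 lie on the jω-axis with none in the right half-plane, the system is marginally stable.

marginally stable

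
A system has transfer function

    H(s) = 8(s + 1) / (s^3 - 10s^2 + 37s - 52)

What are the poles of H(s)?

s = 3 ± 2j, 4

The poles are the roots of the denominator s^3 - 10s^2 + 37s - 52 = 0.
Trying s = 4: the polynomial evaluates to 0, so (s - 4) is a factor.
Dividing out leaves s^2 - 6s + 13 = 0.
The quadratic formula then gives s = 3 ± 2j.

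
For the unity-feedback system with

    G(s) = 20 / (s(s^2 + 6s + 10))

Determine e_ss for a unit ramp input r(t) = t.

e_ss = 0.5000

G(s) has one pole at the origin.
This is a Type 1 system. Kv = lim_{s→0} s·G(s) = 20/10 = 2.
e_ss = 1/Kv = 1/(2) = 1/2 ≈ 0.5000.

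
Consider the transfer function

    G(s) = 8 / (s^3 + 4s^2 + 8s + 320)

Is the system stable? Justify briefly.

The denominator s^3 + 4s^2 + 8s + 320 factors as (s^2 - 4s + 40)(s + 8), giving poles at s = 2 ± 6j, -8.
Since the pole(s) at s = 2 + 6j, 2 - 6j lie in the right half-plane, the system is unstable.

unstable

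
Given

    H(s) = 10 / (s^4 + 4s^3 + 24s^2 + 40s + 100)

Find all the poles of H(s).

The poles are the roots of the denominator s^4 + 4s^3 + 24s^2 + 40s + 100 = 0.
No real roots exist; factor into two real quadratics: (s^2 + 2s + 10)(s^2 + 2s + 10) = 0.
Each quadratic gives a conjugate pair via the quadratic formula.

s = -1 ± 3j, -1 ± 3j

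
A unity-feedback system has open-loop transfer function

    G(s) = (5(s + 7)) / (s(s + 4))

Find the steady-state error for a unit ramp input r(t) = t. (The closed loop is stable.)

e_ss = 0.1143

G(s) has one pole at the origin.
This is a Type 1 system. Kv = lim_{s→0} s·G(s) = 35/4.
e_ss = 1/Kv = 1/(35/4) = 4/35 ≈ 0.1143.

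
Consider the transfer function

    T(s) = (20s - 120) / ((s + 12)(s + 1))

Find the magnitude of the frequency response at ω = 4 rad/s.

Substitute s = j4: numerator = -120 + j80, denominator = -4 + j52.
|T(j4)| = |-120 + j80| / |-4 + j52| = 144.22 / 52.154 ≈ 2.765.

|T(j4)| ≈ 2.765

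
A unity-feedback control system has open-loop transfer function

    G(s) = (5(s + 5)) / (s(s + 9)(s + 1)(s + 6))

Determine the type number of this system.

Type 1

The denominator has 1 factor of s at the origin (free integrator), so this is a Type 1 system.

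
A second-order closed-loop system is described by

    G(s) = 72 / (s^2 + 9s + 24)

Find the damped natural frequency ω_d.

ω_d ≈ 1.936 rad/s

Comparing s^2 + 9s + 24 to s^2 + 2ζωₙs + ωₙ²: ωₙ = √24 ≈ 4.899 rad/s and ζ = 9/(2·√24) ≈ 0.9186.
ζωₙ = 9/2 = 4.5, so ω_d = ωₙ√(1−ζ²) = √(ωₙ² − (ζωₙ)²) = √(24 − 4.5²) = √3.75 ≈ 1.936 rad/s.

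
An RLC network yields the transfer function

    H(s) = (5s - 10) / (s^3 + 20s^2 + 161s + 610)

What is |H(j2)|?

|H(j2)| ≈ 0.02296

Substitute s = j2: numerator = -10 + j10, denominator = 530 + j314.
|H(j2)| = |-10 + j10| / |530 + j314| = 14.142 / 616.03 ≈ 0.02296.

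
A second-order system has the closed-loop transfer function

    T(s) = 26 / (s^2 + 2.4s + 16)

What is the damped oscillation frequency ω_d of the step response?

ω_d ≈ 3.816 rad/s

Comparing s^2 + 2.4s + 16 to s^2 + 2ζωₙs + ωₙ²: ωₙ = 4 rad/s and ζ = 2.4/(2·4) = 0.3.
ζωₙ = 2.4/2 = 1.2, so ω_d = ωₙ√(1−ζ²) = √(ωₙ² − (ζωₙ)²) = √(16 − 1.2²) = √14.56 ≈ 3.816 rad/s.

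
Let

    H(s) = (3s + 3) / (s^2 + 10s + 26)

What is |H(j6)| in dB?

|H(j6)|_dB ≈ -10.5 dB

Substitute s = j6: numerator = 3 + j18, denominator = -10 + j60.
|H(j6)| = |3 + j18| / |-10 + j60| = 18.248 / 60.828 = 0.3000.
In decibels: 20·log₁₀(0.3000) ≈ -10.5 dB.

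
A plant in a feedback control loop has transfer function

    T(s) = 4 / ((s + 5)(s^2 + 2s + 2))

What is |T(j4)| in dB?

Substitute s = j4: numerator = 4, denominator = -102 - j16.
|T(j4)| = |4| / |-102 - j16| = 4 / 103.25 ≈ 0.03874.
In decibels: 20·log₁₀(0.03874) ≈ -28.2 dB.

|T(j4)|_dB ≈ -28.2 dB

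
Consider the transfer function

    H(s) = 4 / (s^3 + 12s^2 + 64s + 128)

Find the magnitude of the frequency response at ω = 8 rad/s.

Substitute s = j8: numerator = 4, denominator = -640.
|H(j8)| = |4| / |-640| = 4 / 640 = 0.006250.

|H(j8)| = 0.006250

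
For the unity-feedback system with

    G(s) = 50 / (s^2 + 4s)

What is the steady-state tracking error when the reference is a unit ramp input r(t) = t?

e_ss = 0.08000

G(s) has one pole at the origin.
This is a Type 1 system. Kv = lim_{s→0} s·G(s) = 50/4 = 25/2.
e_ss = 1/Kv = 1/(25/2) = 2/25 ≈ 0.08000.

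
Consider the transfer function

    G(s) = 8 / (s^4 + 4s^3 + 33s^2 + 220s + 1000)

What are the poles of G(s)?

s = 2 ± 6j, -4 ± 3j

The poles are the roots of the denominator s^4 + 4s^3 + 33s^2 + 220s + 1000 = 0.
No real roots exist; factor into two real quadratics: (s^2 - 4s + 40)(s^2 + 8s + 25) = 0.
Each quadratic gives a conjugate pair via the quadratic formula.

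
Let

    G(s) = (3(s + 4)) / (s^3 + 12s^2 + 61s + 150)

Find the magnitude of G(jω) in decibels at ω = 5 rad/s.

|G(j5)|_dB ≈ -21.7 dB

Substitute s = j5: numerator = 12 + j15, denominator = -150 + j180.
|G(j5)| = |12 + j15| / |-150 + j180| = 19.209 / 234.31 ≈ 0.08198.
In decibels: 20·log₁₀(0.08198) ≈ -21.7 dB.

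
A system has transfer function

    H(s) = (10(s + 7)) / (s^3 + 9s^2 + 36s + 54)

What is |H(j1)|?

|H(j1)| ≈ 1.240

Substitute s = j1: numerator = 70 + j10, denominator = 45 + j35.
|H(j1)| = |70 + j10| / |45 + j35| = 70.711 / 57.009 ≈ 1.240.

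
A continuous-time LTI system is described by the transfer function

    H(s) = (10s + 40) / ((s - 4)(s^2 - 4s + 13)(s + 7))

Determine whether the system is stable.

unstable

The poles can be read from the denominator factors: s = 4, 2 ± 3j, -7.
Since the pole(s) at s = 4, 2 ± 3j lie in the right half-plane, the system is unstable.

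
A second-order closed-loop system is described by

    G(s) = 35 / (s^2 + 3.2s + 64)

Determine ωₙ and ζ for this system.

ωₙ = 8 rad/s, ζ = 0.2

Compare the denominator to the standard form s^2 + 2ζωₙs + ωₙ².
ωₙ² = 64, so ωₙ = 8 rad/s.
2ζωₙ = 3.2, so ζ = 3.2/(2·8) = 0.2.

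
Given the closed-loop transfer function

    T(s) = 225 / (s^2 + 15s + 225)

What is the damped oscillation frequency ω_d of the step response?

ω_d ≈ 12.99 rad/s

Comparing s^2 + 15s + 225 to s^2 + 2ζωₙs + ωₙ²: ωₙ = 15 rad/s and ζ = 15/(2·15) = 0.5.
ζωₙ = 15/2 = 7.5, so ω_d = ωₙ√(1−ζ²) = √(ωₙ² − (ζωₙ)²) = √(225 − 7.5²) = √168.75 ≈ 12.99 rad/s.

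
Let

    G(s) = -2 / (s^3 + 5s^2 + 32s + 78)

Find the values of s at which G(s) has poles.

The poles are the roots of the denominator s^3 + 5s^2 + 32s + 78 = 0.
Trying s = -3: the polynomial evaluates to 0, so (s + 3) is a factor.
Dividing out leaves s^2 + 2s + 26 = 0.
The quadratic formula then gives s = -1 ± 5j.

s = -1 ± 5j, -3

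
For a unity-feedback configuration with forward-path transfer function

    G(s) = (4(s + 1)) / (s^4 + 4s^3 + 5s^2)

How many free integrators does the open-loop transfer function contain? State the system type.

Type 2

The denominator has 2 factors of s at the origin (free integrators), so this is a Type 2 system.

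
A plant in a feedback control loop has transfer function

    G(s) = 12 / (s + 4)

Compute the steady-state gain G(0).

Set s = 0: G(0) = (12) / (4) = 3.

G(0) = 3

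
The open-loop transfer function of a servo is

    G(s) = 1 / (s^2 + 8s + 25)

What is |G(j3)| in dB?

Substitute s = j3: numerator = 1, denominator = 16 + j24.
|G(j3)| = |1| / |16 + j24| = 1 / 28.844 ≈ 0.03467.
In decibels: 20·log₁₀(0.03467) ≈ -29.2 dB.

|G(j3)|_dB ≈ -29.2 dB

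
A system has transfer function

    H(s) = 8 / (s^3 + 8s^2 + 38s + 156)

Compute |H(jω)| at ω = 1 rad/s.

Substitute s = j1: numerator = 8, denominator = 148 + j37.
|H(j1)| = |8| / |148 + j37| = 8 / 152.55 ≈ 0.05244.

|H(j1)| ≈ 0.05244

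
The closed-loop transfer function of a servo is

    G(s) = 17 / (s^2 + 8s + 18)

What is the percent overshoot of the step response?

Comparing s^2 + 8s + 18 to s^2 + 2ζωₙs + ωₙ²: ωₙ = √18 ≈ 4.243 rad/s and ζ = 8/(2·√18) ≈ 0.9428.
%OS = 100·exp(−πζ/√(1−ζ²)) = 100·exp(−π·0.9428/√(1−0.9428²)) ≈ 0.0138%.

%OS ≈ 0.0138%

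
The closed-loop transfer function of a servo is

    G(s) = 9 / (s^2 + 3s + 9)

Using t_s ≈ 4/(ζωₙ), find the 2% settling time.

Comparing s^2 + 3s + 9 to s^2 + 2ζωₙs + ωₙ²: ωₙ = 3 rad/s and ζ = 3/(2·3) = 0.5.
ζωₙ = 3/2 = 1.5, so t_s ≈ 4/(ζωₙ) = 4/1.5 ≈ 2.667 s.

t_s ≈ 2.667 s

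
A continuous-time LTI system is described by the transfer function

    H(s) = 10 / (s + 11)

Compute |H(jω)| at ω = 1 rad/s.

|H(j1)| ≈ 0.9054

Substitute s = j1: numerator = 10, denominator = 11 + j1.
|H(j1)| = |10| / |11 + j1| = 10 / 11.045 ≈ 0.9054.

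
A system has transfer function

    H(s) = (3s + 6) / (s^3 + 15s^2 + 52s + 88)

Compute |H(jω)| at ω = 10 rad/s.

Substitute s = j10: numerator = 6 + j30, denominator = -1412 - j480.
|H(j10)| = |6 + j30| / |-1412 - j480| = 30.594 / 1491.4 ≈ 0.02051.

|H(j10)| ≈ 0.02051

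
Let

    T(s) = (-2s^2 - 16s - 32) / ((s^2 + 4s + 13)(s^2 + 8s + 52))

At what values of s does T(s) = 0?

Set the numerator to zero: -2s^2 - 16s - 32 = 0, i.e. -2·(s^2 + 8s + 16) = 0.
Factoring: (s + 4)^2 = 0.

s = -4, -4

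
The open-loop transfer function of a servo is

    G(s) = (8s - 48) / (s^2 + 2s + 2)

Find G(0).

G(0) = -24

Set s = 0: G(0) = (-48) / (2) = -24.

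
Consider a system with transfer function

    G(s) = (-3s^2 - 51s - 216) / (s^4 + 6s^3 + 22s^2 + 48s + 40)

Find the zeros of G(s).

Set the numerator to zero: -3s^2 - 51s - 216 = 0, i.e. -3·(s^2 + 17s + 72) = 0.
Factoring: (s + 8)(s + 9) = 0.

s = -8, -9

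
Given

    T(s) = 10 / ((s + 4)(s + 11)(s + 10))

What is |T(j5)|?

Substitute s = j5: numerator = 10, denominator = -185 + j845.
|T(j5)| = |10| / |-185 + j845| = 10 / 865.01 ≈ 0.01156.

|T(j5)| ≈ 0.01156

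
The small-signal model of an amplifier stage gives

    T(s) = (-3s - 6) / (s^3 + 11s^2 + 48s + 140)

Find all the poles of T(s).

The poles are the roots of the denominator s^3 + 11s^2 + 48s + 140 = 0.
Trying s = -7: the polynomial evaluates to 0, so (s + 7) is a factor.
Dividing out leaves s^2 + 4s + 20 = 0.
The quadratic formula then gives s = -2 ± 4j.

s = -2 + 4j, -2 - 4j, -7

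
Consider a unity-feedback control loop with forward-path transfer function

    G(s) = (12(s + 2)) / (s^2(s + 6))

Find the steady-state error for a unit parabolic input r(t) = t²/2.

G(s) has 2 poles at the origin.
This is a Type 2 system. Ka = lim_{s→0} s^2·G(s) = 24/6 = 4.
e_ss = 1/Ka = 1/(4) = 1/4 ≈ 0.2500.

e_ss = 0.2500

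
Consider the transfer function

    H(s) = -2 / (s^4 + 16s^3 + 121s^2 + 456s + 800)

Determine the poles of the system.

The poles are the roots of the denominator s^4 + 16s^3 + 121s^2 + 456s + 800 = 0.
No real roots exist; factor into two real quadratics: (s^2 + 8s + 25)(s^2 + 8s + 32) = 0.
Each quadratic gives a conjugate pair via the quadratic formula.

s = -4 + 3j, -4 - 3j, -4 + 4j, -4 - 4j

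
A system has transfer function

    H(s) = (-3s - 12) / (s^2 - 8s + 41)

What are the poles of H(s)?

The poles are the roots of the denominator s^2 - 8s + 41 = 0.
Using the quadratic formula: s = (8 ± √(-100))/2 = 4 ± 5j.

s = 4 ± 5j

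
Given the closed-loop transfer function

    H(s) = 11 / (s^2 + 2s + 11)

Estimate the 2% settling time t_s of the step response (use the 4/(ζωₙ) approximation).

t_s ≈ 4 s

Comparing s^2 + 2s + 11 to s^2 + 2ζωₙs + ωₙ²: ωₙ = √11 ≈ 3.317 rad/s and ζ = 2/(2·√11) ≈ 0.3015.
ζωₙ = 2/2 = 1, so t_s ≈ 4/(ζωₙ) = 4/1 = 4 s.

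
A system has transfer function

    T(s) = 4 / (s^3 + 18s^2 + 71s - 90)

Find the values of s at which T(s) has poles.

The poles are the roots of the denominator s^3 + 18s^2 + 71s - 90 = 0.
Trying s = -9: the polynomial evaluates to 0, so (s + 9) is a factor.
Dividing out leaves s^2 + 9s - 10 = 0.
Factoring the quadratic: (s + 10)(s - 1) = 0.

s = -9, -10, 1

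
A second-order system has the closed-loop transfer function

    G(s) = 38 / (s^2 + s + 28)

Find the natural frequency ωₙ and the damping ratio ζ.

Compare the denominator to the standard form s^2 + 2ζωₙs + ωₙ².
ωₙ² = 28, so ωₙ = √28 ≈ 5.292 rad/s.
2ζωₙ = 1, so ζ = 1/(2·√28) ≈ 0.09449.

ωₙ ≈ 5.292 rad/s, ζ ≈ 0.09449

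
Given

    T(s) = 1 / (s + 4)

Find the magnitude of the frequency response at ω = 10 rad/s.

Substitute s = j10: numerator = 1, denominator = 4 + j10.
|T(j10)| = |1| / |4 + j10| = 1 / 10.770 ≈ 0.09285.

|T(j10)| ≈ 0.09285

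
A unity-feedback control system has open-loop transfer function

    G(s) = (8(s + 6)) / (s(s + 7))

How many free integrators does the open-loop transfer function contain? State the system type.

Type 1

The denominator has 1 factor of s at the origin (free integrator), so this is a Type 1 system.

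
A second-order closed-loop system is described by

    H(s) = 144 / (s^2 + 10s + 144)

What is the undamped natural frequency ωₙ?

Compare the denominator to the standard form s^2 + 2ζωₙs + ωₙ².
ωₙ² = 144, so ωₙ = 12 rad/s.

ωₙ = 12 rad/s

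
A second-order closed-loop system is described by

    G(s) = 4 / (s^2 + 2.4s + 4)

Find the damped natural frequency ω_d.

ω_d = 1.600 rad/s

Comparing s^2 + 2.4s + 4 to s^2 + 2ζωₙs + ωₙ²: ωₙ = 2 rad/s and ζ = 2.4/(2·2) = 0.6.
ζωₙ = 2.4/2 = 1.2, so ω_d = ωₙ√(1−ζ²) = √(ωₙ² − (ζωₙ)²) = √(4 − 1.2²) = √2.56 = 1.600 rad/s.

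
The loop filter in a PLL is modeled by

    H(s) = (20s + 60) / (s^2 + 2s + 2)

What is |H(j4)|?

|H(j4)| ≈ 6.202

Substitute s = j4: numerator = 60 + j80, denominator = -14 + j8.
|H(j4)| = |60 + j80| / |-14 + j8| = 100 / 16.125 ≈ 6.202.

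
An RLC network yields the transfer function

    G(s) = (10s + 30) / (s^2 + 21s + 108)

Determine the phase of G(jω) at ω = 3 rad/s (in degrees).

∠G(j3) ≈ 12.53°

At s = j3: numerator = 30 + j30, denominator = 99 + j63.
∠G = ∠num − ∠den = 45° − (32.471°) = 12.53°.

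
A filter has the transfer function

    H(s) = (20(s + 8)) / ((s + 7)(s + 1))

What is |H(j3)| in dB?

Substitute s = j3: numerator = 160 + j60, denominator = -2 + j24.
|H(j3)| = |160 + j60| / |-2 + j24| = 170.88 / 24.083 ≈ 7.095.
In decibels: 20·log₁₀(7.095) ≈ 17.0 dB.

|H(j3)|_dB ≈ 17.0 dB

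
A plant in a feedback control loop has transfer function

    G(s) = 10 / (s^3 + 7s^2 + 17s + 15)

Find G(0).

G(0) = 2/3 ≈ 0.6667

Set s = 0: G(0) = (10) / (15) = 2/3.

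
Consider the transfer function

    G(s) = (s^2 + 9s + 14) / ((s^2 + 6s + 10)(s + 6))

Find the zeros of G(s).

s = -7, -2

Set the numerator to zero: s^2 + 9s + 14 = 0.
Factoring: (s + 7)(s + 2) = 0.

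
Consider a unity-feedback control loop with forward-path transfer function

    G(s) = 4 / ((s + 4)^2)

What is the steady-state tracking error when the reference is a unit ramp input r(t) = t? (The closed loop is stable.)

e_ss = ∞

G(s) has no poles at the origin.
This is a Type 0 system; Kv = lim_{s→0} s·G(s) = 0, so the steady-state error for a ramp input is infinite.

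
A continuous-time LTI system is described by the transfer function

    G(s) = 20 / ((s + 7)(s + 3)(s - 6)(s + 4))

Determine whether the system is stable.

The poles can be read from the denominator factors: s = -7, -3, 6, -4.
Since the pole(s) at s = 6 lie in the right half-plane, the system is unstable.

unstable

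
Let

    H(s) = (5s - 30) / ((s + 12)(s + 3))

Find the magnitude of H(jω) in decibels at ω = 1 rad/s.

Substitute s = j1: numerator = -30 + j5, denominator = 35 + j15.
|H(j1)| = |-30 + j5| / |35 + j15| = 30.414 / 38.079 ≈ 0.7987.
In decibels: 20·log₁₀(0.7987) ≈ -1.95 dB.

|H(j1)|_dB ≈ -1.95 dB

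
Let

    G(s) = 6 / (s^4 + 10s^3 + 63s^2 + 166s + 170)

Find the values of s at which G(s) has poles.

The poles are the roots of the denominator s^4 + 10s^3 + 63s^2 + 166s + 170 = 0.
No real roots exist; factor into two real quadratics: (s^2 + 4s + 5)(s^2 + 6s + 34) = 0.
Each quadratic gives a conjugate pair via the quadratic formula.

s = -2 ± j, -3 ± 5j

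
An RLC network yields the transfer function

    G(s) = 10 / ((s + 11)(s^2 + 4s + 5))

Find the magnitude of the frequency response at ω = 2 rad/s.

Substitute s = j2: numerator = 10, denominator = -5 + j90.
|G(j2)| = |10| / |-5 + j90| = 10 / 90.139 ≈ 0.1109.

|G(j2)| ≈ 0.1109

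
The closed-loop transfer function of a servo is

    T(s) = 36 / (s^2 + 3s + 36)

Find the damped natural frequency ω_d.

ω_d ≈ 5.809 rad/s

Comparing s^2 + 3s + 36 to s^2 + 2ζωₙs + ωₙ²: ωₙ = 6 rad/s and ζ = 3/(2·6) = 0.25.
ζωₙ = 3/2 = 1.5, so ω_d = ωₙ√(1−ζ²) = √(ωₙ² − (ζωₙ)²) = √(36 − 1.5²) = √33.75 ≈ 5.809 rad/s.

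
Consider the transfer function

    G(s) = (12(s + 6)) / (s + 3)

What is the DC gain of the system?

G(0) = 24

Set s = 0: G(0) = (72) / (3) = 24.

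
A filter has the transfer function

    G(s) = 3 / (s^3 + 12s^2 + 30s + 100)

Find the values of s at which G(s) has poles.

The poles are the roots of the denominator s^3 + 12s^2 + 30s + 100 = 0.
Trying s = -10: the polynomial evaluates to 0, so (s + 10) is a factor.
Dividing out leaves s^2 + 2s + 10 = 0.
The quadratic formula then gives s = -1 ± 3j.

s = -1 ± 3j, -10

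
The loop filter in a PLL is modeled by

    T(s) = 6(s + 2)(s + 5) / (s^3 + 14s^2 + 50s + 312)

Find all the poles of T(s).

The poles are the roots of the denominator s^3 + 14s^2 + 50s + 312 = 0.
Trying s = -12: the polynomial evaluates to 0, so (s + 12) is a factor.
Dividing out leaves s^2 + 2s + 26 = 0.
The quadratic formula then gives s = -1 ± 5j.

s = -1 + 5j, -1 - 5j, -12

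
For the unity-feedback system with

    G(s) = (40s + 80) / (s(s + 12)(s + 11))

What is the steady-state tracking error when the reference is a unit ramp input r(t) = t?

G(s) has one pole at the origin.
This is a Type 1 system. Kv = lim_{s→0} s·G(s) = 80/132 = 20/33.
e_ss = 1/Kv = 1/(20/33) = 33/20 ≈ 1.650.

e_ss = 1.650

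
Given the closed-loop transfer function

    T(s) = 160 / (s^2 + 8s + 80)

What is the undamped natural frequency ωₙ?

Compare the denominator to the standard form s^2 + 2ζωₙs + ωₙ².
ωₙ² = 80, so ωₙ = √80 ≈ 8.944 rad/s.

ωₙ ≈ 8.944 rad/s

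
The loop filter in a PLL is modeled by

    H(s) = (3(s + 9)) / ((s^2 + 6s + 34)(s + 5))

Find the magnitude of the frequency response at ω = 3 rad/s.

Substitute s = j3: numerator = 27 + j9, denominator = 71 + j165.
|H(j3)| = |27 + j9| / |71 + j165| = 28.460 / 179.63 ≈ 0.1584.

|H(j3)| ≈ 0.1584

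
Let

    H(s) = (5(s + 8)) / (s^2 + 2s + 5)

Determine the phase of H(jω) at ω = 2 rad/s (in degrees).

At s = j2: numerator = 40 + j10, denominator = 1 + j4.
∠H = ∠num − ∠den = 14.036° − (75.964°) = -61.93°.

∠H(j2) ≈ -61.93°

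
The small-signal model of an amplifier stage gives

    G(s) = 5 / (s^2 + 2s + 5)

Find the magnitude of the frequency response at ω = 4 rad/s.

|G(j4)| ≈ 0.3676

Substitute s = j4: numerator = 5, denominator = -11 + j8.
|G(j4)| = |5| / |-11 + j8| = 5 / 13.601 ≈ 0.3676.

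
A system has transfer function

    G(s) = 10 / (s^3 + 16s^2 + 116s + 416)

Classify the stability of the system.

The denominator s^3 + 16s^2 + 116s + 416 factors as (s + 8)(s^2 + 8s + 52), giving poles at s = -8, -4 ± 6j.
Since all poles lie strictly in the left half-plane, the system is stable.

stable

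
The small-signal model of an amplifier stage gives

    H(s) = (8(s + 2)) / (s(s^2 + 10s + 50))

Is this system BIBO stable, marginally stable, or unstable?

marginally stable

The poles can be read from the denominator factors: s = 0, -5 + 5j, -5 - 5j.
Since the simple pole(s) at s = 0 lie on the jω-axis with none in the right half-plane, the system is marginally stable.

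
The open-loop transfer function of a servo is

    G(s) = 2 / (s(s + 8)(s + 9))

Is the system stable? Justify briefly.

marginally stable

The poles can be read from the denominator factors: s = 0, -8, -9.
Since the simple pole(s) at s = 0 lie on the jω-axis with none in the right half-plane, the system is marginally stable.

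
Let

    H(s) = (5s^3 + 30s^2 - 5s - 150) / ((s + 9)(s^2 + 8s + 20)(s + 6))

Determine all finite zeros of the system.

Set the numerator to zero: 5s^3 + 30s^2 - 5s - 150 = 0, i.e. 5·(s^3 + 6s^2 - s - 30) = 0.
Factoring: (s + 5)(s - 2)(s + 3) = 0.

s = -5, 2, -3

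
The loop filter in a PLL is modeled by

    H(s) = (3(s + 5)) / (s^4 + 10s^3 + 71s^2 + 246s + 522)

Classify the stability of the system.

The denominator s^4 + 10s^3 + 71s^2 + 246s + 522 factors as (s^2 + 6s + 18)(s^2 + 4s + 29), giving poles at s = -3 + 3j, -3 - 3j, -2 + 5j, -2 - 5j.
Since all poles lie strictly in the left half-plane, the system is stable.

stable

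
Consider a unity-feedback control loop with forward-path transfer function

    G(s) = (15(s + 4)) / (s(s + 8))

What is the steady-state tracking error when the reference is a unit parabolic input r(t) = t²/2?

G(s) has one pole at the origin.
This is a Type 1 system; Ka = lim_{s→0} s^2·G(s) = 0, so the steady-state error for a parabola input is infinite.

e_ss = ∞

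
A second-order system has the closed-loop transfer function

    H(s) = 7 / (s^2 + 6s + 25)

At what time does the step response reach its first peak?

Comparing s^2 + 6s + 25 to s^2 + 2ζωₙs + ωₙ²: ωₙ = 5 rad/s and ζ = 6/(2·5) = 0.6.
ζωₙ = 6/2 = 3, so ω_d = ωₙ√(1−ζ²) = √(ωₙ² − (ζωₙ)²) = √(25 − 3²) = √16 = 4 rad/s.
t_p = π/ω_d = π/4 ≈ 0.7854 s.

t_p ≈ 0.7854 s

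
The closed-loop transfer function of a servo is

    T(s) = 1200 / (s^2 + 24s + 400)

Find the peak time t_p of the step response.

t_p ≈ 0.1963 s

Comparing s^2 + 24s + 400 to s^2 + 2ζωₙs + ωₙ²: ωₙ = 20 rad/s and ζ = 24/(2·20) = 0.6.
ζωₙ = 24/2 = 12, so ω_d = ωₙ√(1−ζ²) = √(ωₙ² − (ζωₙ)²) = √(400 − 12²) = √256 = 16 rad/s.
t_p = π/ω_d = π/16 ≈ 0.1963 s.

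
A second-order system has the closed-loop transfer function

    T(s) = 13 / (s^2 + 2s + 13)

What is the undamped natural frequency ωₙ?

Compare the denominator to the standard form s^2 + 2ζωₙs + ωₙ².
ωₙ² = 13, so ωₙ = √13 ≈ 3.606 rad/s.

ωₙ ≈ 3.606 rad/s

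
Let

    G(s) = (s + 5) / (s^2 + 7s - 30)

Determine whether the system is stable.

unstable

The denominator s^2 + 7s - 30 factors as (s + 10)(s - 3), giving poles at s = -10, 3.
Since the pole(s) at s = 3 lie in the right half-plane, the system is unstable.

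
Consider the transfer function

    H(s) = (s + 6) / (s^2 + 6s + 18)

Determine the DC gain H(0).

H(0) = 1/3 ≈ 0.3333

At s = 0 each factor (s + a) contributes a and each (s^2 + bs + c) contributes c.
H(0) = 1·(6) / ((18)) = 6/18 = 1/3.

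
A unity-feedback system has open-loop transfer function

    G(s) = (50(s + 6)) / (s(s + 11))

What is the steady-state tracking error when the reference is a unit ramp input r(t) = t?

e_ss = 0.03667

G(s) has one pole at the origin.
This is a Type 1 system. Kv = lim_{s→0} s·G(s) = 300/11.
e_ss = 1/Kv = 1/(300/11) = 11/300 ≈ 0.03667.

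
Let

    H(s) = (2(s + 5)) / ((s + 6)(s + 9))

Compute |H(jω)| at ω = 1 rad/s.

|H(j1)| ≈ 0.1851

Substitute s = j1: numerator = 10 + j2, denominator = 53 + j15.
|H(j1)| = |10 + j2| / |53 + j15| = 10.198 / 55.082 ≈ 0.1851.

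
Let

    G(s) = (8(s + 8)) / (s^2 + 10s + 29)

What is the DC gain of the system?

At s = 0 each factor (s + a) contributes a and each (s^2 + bs + c) contributes c.
G(0) = 8·(8) / ((29)) = 64/29 = 64/29.

G(0) = 64/29 ≈ 2.207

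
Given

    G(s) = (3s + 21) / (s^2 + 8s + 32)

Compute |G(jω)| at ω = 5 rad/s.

Substitute s = j5: numerator = 21 + j15, denominator = 7 + j40.
|G(j5)| = |21 + j15| / |7 + j40| = 25.807 / 40.608 ≈ 0.6355.

|G(j5)| ≈ 0.6355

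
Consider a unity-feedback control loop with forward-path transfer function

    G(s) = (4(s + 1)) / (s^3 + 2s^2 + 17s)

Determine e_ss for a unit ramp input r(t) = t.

e_ss = 4.250

G(s) has one pole at the origin.
This is a Type 1 system. Kv = lim_{s→0} s·G(s) = 4/17.
e_ss = 1/Kv = 1/(4/17) = 17/4 ≈ 4.250.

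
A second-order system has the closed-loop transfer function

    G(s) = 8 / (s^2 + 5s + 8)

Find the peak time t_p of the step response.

t_p ≈ 2.375 s

Comparing s^2 + 5s + 8 to s^2 + 2ζωₙs + ωₙ²: ωₙ = √8 ≈ 2.828 rad/s and ζ = 5/(2·√8) ≈ 0.8839.
ζωₙ = 5/2 = 2.5, so ω_d = ωₙ√(1−ζ²) = √(ωₙ² − (ζωₙ)²) = √(8 − 2.5²) = √1.75 ≈ 1.323 rad/s.
t_p = π/ω_d = π/1.323 ≈ 2.375 s.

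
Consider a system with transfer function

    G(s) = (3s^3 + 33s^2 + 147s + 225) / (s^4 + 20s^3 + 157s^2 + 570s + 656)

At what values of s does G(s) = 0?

Set the numerator to zero: 3s^3 + 33s^2 + 147s + 225 = 0, i.e. 3·(s^3 + 11s^2 + 49s + 75) = 0.
Factoring: (s + 3)(s^2 + 8s + 25) = 0.

s = -3, -4 + 3j, -4 - 3j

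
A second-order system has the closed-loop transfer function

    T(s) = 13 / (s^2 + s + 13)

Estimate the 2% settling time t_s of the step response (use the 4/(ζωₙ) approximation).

Comparing s^2 + s + 13 to s^2 + 2ζωₙs + ωₙ²: ωₙ = √13 ≈ 3.606 rad/s and ζ = 1/(2·√13) ≈ 0.1387.
ζωₙ = 1/2 = 0.5, so t_s ≈ 4/(ζωₙ) = 4/0.5 = 8 s.

t_s ≈ 8 s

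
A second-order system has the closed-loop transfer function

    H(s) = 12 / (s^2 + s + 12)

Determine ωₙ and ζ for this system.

Compare the denominator to the standard form s^2 + 2ζωₙs + ωₙ².
ωₙ² = 12, so ωₙ = √12 ≈ 3.464 rad/s.
2ζωₙ = 1, so ζ = 1/(2·√12) ≈ 0.1443.

ωₙ ≈ 3.464 rad/s, ζ ≈ 0.1443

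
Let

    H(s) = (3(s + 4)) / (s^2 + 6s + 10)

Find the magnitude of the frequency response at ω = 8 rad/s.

Substitute s = j8: numerator = 12 + j24, denominator = -54 + j48.
|H(j8)| = |12 + j24| / |-54 + j48| = 26.833 / 72.250 ≈ 0.3714.

|H(j8)| ≈ 0.3714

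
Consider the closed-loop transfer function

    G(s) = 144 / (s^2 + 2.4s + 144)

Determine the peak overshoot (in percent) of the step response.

Comparing s^2 + 2.4s + 144 to s^2 + 2ζωₙs + ωₙ²: ωₙ = 12 rad/s and ζ = 2.4/(2·12) = 0.1.
%OS = 100·exp(−πζ/√(1−ζ²)) = 100·exp(−π·0.1/√(1−0.1²)) ≈ 72.9%.

%OS ≈ 72.9%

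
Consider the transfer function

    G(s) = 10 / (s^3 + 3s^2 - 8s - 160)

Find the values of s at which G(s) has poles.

s = -4 ± 4j, 5

The poles are the roots of the denominator s^3 + 3s^2 - 8s - 160 = 0.
Trying s = 5: the polynomial evaluates to 0, so (s - 5) is a factor.
Dividing out leaves s^2 + 8s + 32 = 0.
The quadratic formula then gives s = -4 ± 4j.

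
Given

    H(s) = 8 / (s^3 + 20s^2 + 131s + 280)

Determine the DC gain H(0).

Set s = 0: H(0) = (8) / (280) = 1/35.

H(0) = 1/35 ≈ 0.02857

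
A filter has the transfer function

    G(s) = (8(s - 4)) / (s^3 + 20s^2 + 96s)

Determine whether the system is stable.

The denominator s^3 + 20s^2 + 96s factors as s(s + 8)(s + 12), giving poles at s = 0, -8, -12.
Since the simple pole(s) at s = 0 lie on the jω-axis with none in the right half-plane, the system is marginally stable.

marginally stable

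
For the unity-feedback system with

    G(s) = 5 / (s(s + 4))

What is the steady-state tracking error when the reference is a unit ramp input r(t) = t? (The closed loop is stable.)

e_ss = 0.8000

G(s) has one pole at the origin.
This is a Type 1 system. Kv = lim_{s→0} s·G(s) = 5/4.
e_ss = 1/Kv = 1/(5/4) = 4/5 ≈ 0.8000.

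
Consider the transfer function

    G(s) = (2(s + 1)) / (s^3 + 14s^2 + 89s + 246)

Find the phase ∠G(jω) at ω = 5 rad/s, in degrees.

∠G(j5) ≈ -29.31°

At s = j5: numerator = 2 + j10, denominator = -104 + j320.
∠G = ∠num − ∠den = 78.690° − (108.00°) = -29.31°.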